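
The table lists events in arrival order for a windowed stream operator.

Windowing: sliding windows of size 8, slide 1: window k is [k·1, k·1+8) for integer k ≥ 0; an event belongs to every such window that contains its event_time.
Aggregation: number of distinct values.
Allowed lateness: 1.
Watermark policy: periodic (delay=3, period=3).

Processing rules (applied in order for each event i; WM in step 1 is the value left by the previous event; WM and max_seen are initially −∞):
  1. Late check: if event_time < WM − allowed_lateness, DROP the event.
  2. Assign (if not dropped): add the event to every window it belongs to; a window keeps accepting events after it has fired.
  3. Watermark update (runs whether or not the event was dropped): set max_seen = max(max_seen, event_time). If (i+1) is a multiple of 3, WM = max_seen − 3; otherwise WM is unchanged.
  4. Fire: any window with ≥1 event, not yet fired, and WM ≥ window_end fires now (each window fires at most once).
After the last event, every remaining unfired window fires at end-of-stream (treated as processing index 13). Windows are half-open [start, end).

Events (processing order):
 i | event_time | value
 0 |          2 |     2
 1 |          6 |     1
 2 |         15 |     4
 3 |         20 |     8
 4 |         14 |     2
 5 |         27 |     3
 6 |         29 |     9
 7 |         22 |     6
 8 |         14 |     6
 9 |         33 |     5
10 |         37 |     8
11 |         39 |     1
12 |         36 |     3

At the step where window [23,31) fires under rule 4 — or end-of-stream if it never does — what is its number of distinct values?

i=0 t=2 v=2: → [2,10),[1,9),[0,8); WM=−∞
i=1 t=6 v=1: → [6,14),[5,13),[4,12),[3,11),[2,10),[1,9),[0,8); WM=−∞
i=2 t=15 v=4: → [15,23),[14,22),[13,21),[12,20),[11,19),[10,18),[9,17),[8,16); WM=12; [0,8) fires=2 [1,9) fires=2 [2,10) fires=2 [3,11) fires=1 [4,12) fires=1
i=3 t=20 v=8: → [20,28),[19,27),[18,26),[17,25),[16,24),[15,23),[14,22),[13,21); WM=12
i=4 t=14 v=2: → [14,22),[13,21),[12,20),[11,19),[10,18),[9,17),[8,16),[7,15); WM=12
i=5 t=27 v=3: → [27,35),[26,34),[25,33),[24,32),[23,31),[22,30),[21,29),[20,28); WM=24; [5,13) fires=1 [6,14) fires=1 [7,15) fires=1 [8,16) fires=2 [9,17) fires=2 [10,18) fires=2 [11,19) fires=2 [12,20) fires=2 [13,21) fires=3 [14,22) fires=3 [15,23) fires=2 [16,24) fires=1
i=6 t=29 v=9: → [29,37),[28,36),[27,35),[26,34),[25,33),[24,32),[23,31),[22,30); WM=24
i=7 t=22 v=6: DROP (t<24-1); WM=24
i=8 t=14 v=6: DROP (t<24-1); WM=26; [17,25) fires=1 [18,26) fires=1
i=9 t=33 v=5: → [33,41),[32,40),[31,39),[30,38),[29,37),[28,36),[27,35),[26,34); WM=26
i=10 t=37 v=8: → [37,45),[36,44),[35,43),[34,42),[33,41),[32,40),[31,39),[30,38); WM=26
i=11 t=39 v=1: → [39,47),[38,46),[37,45),[36,44),[35,43),[34,42),[33,41),[32,40); WM=36; [19,27) fires=1 [20,28) fires=2 [21,29) fires=1 [22,30) fires=2 [23,31) fires=2 [24,32) fires=2 [25,33) fires=2 [26,34) fires=3 [27,35) fires=3 [28,36) fires=2
i=12 t=36 v=3: → [36,44),[35,43),[34,42),[33,41),[32,40),[31,39),[30,38),[29,37); WM=36

2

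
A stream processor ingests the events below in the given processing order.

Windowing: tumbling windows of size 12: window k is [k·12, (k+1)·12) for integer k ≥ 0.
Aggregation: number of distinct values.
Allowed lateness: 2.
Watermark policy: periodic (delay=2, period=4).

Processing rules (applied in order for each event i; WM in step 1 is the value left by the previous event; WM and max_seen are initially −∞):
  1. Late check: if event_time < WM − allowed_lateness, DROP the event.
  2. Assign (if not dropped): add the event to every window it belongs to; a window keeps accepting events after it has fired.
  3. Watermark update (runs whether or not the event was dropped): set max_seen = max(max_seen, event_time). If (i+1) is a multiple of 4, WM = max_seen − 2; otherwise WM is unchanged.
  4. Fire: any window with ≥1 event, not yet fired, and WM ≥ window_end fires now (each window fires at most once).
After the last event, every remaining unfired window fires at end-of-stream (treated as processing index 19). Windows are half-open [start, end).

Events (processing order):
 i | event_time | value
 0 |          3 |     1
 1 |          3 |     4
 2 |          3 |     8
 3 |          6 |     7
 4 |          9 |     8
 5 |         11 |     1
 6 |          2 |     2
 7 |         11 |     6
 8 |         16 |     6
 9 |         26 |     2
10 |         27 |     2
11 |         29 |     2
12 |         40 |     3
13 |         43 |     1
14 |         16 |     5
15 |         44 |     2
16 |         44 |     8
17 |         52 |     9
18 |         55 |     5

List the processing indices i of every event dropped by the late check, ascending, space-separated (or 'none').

i=0 t=3 v=1: → [0,12); WM=−∞
i=1 t=3 v=4: → [0,12); WM=−∞
i=2 t=3 v=8: → [0,12); WM=−∞
i=3 t=6 v=7: → [0,12); WM=4
i=4 t=9 v=8: → [0,12); WM=4
i=5 t=11 v=1: → [0,12); WM=4
i=6 t=2 v=2: → [0,12); WM=4
i=7 t=11 v=6: → [0,12); WM=9
i=8 t=16 v=6: → [12,24); WM=9
i=9 t=26 v=2: → [24,36); WM=9
i=10 t=27 v=2: → [24,36); WM=9
i=11 t=29 v=2: → [24,36); WM=27; [0,12) fires=6 [12,24) fires=1
i=12 t=40 v=3: → [36,48); WM=27
i=13 t=43 v=1: → [36,48); WM=27
i=14 t=16 v=5: DROP (t<27-2); WM=27
i=15 t=44 v=2: → [36,48); WM=42; [24,36) fires=1
i=16 t=44 v=8: → [36,48); WM=42
i=17 t=52 v=9: → [48,60); WM=42
i=18 t=55 v=5: → [48,60); WM=42

14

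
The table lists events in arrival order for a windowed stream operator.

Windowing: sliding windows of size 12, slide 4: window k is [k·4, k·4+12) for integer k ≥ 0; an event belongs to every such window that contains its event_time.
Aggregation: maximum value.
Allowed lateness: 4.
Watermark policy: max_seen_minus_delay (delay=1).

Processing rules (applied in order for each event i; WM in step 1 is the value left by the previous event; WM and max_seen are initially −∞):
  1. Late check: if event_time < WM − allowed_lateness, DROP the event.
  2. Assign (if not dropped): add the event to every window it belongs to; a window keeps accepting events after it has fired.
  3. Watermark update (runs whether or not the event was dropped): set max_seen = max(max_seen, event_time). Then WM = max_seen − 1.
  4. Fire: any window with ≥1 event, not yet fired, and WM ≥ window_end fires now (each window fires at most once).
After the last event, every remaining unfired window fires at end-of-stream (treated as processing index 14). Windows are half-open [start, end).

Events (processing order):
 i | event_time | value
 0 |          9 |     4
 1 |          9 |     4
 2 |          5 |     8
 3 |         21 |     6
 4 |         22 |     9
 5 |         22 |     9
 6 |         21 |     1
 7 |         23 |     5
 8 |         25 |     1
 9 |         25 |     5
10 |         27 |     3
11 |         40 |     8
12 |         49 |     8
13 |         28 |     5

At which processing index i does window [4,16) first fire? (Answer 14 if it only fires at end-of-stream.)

i=0 t=9 v=4: → [8,20),[4,16),[0,12); WM=8
i=1 t=9 v=4: → [8,20),[4,16),[0,12); WM=8
i=2 t=5 v=8: → [4,16),[0,12); WM=8
i=3 t=21 v=6: → [20,32),[16,28),[12,24); WM=20; [0,12) fires=8 [4,16) fires=8 [8,20) fires=4
i=4 t=22 v=9: → [20,32),[16,28),[12,24); WM=21
i=5 t=22 v=9: → [20,32),[16,28),[12,24); WM=21
i=6 t=21 v=1: → [20,32),[16,28),[12,24); WM=21
i=7 t=23 v=5: → [20,32),[16,28),[12,24); WM=22
i=8 t=25 v=1: → [24,36),[20,32),[16,28); WM=24; [12,24) fires=9
i=9 t=25 v=5: → [24,36),[20,32),[16,28); WM=24
i=10 t=27 v=3: → [24,36),[20,32),[16,28); WM=26
i=11 t=40 v=8: → [40,52),[36,48),[32,44); WM=39; [16,28) fires=9 [20,32) fires=9 [24,36) fires=5
i=12 t=49 v=8: → [48,60),[44,56),[40,52); WM=48; [32,44) fires=8 [36,48) fires=8
i=13 t=28 v=5: DROP (t<48-4); WM=48

3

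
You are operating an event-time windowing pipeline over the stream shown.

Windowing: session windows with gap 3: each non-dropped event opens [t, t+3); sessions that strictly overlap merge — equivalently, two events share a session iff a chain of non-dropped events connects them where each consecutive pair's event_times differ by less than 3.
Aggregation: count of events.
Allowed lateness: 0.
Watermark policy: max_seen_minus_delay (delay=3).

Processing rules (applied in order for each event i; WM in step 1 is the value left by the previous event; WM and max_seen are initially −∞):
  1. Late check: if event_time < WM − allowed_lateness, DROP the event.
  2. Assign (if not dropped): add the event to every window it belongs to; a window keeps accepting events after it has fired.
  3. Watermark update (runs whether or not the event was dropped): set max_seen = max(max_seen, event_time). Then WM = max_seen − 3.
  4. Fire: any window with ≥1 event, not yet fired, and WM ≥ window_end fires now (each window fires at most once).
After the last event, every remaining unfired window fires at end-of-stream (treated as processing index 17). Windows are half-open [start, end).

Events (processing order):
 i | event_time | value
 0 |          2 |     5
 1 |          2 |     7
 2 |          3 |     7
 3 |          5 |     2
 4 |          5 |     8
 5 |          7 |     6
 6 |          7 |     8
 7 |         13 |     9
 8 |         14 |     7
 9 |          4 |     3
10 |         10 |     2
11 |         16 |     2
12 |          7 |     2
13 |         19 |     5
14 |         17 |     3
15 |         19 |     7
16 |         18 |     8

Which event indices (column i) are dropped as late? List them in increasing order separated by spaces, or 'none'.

i=0 t=2 v=5: → [2,5); WM=-1
i=1 t=2 v=7: → [2,5); WM=-1
i=2 t=3 v=7: → [2,6); WM=0
i=3 t=5 v=2: → [2,8); WM=2
i=4 t=5 v=8: → [2,8); WM=2
i=5 t=7 v=6: → [2,10); WM=4
i=6 t=7 v=8: → [2,10); WM=4
i=7 t=13 v=9: → [13,16); WM=10
i=8 t=14 v=7: → [13,17); WM=11
i=9 t=4 v=3: DROP (t<11-0); WM=11
i=10 t=10 v=2: DROP (t<11-0); WM=11
i=11 t=16 v=2: → [13,19); WM=13
i=12 t=7 v=2: DROP (t<13-0); WM=13
i=13 t=19 v=5: → [19,22); WM=16
i=14 t=17 v=3: → [13,22); WM=16
i=15 t=19 v=7: → [13,22); WM=16
i=16 t=18 v=8: → [13,22); WM=16

9 10 12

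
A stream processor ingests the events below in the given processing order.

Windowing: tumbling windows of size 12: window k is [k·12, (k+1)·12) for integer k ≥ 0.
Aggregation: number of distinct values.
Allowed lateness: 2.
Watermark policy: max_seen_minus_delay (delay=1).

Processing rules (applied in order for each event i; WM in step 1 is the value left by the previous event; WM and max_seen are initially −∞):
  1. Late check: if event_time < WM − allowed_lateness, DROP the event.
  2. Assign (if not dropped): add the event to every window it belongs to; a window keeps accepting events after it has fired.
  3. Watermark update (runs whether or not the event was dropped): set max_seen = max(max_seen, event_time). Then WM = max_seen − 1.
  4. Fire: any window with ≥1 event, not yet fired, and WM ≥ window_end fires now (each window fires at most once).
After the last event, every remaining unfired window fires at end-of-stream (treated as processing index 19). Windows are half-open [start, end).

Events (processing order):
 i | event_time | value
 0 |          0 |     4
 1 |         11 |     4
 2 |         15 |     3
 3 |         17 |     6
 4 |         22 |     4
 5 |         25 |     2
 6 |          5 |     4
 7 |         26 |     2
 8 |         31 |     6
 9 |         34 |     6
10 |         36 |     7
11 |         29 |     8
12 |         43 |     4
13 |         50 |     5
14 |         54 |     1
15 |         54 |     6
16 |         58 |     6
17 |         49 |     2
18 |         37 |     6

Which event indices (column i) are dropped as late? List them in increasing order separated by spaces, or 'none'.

6 11 17 18

i=0 t=0 v=4: → [0,12); WM=-1
i=1 t=11 v=4: → [0,12); WM=10
i=2 t=15 v=3: → [12,24); WM=14; [0,12) fires=1
i=3 t=17 v=6: → [12,24); WM=16
i=4 t=22 v=4: → [12,24); WM=21
i=5 t=25 v=2: → [24,36); WM=24; [12,24) fires=3
i=6 t=5 v=4: DROP (t<24-2); WM=24
i=7 t=26 v=2: → [24,36); WM=25
i=8 t=31 v=6: → [24,36); WM=30
i=9 t=34 v=6: → [24,36); WM=33
i=10 t=36 v=7: → [36,48); WM=35
i=11 t=29 v=8: DROP (t<35-2); WM=35
i=12 t=43 v=4: → [36,48); WM=42; [24,36) fires=2
i=13 t=50 v=5: → [48,60); WM=49; [36,48) fires=2
i=14 t=54 v=1: → [48,60); WM=53
i=15 t=54 v=6: → [48,60); WM=53
i=16 t=58 v=6: → [48,60); WM=57
i=17 t=49 v=2: DROP (t<57-2); WM=57
i=18 t=37 v=6: DROP (t<57-2); WM=57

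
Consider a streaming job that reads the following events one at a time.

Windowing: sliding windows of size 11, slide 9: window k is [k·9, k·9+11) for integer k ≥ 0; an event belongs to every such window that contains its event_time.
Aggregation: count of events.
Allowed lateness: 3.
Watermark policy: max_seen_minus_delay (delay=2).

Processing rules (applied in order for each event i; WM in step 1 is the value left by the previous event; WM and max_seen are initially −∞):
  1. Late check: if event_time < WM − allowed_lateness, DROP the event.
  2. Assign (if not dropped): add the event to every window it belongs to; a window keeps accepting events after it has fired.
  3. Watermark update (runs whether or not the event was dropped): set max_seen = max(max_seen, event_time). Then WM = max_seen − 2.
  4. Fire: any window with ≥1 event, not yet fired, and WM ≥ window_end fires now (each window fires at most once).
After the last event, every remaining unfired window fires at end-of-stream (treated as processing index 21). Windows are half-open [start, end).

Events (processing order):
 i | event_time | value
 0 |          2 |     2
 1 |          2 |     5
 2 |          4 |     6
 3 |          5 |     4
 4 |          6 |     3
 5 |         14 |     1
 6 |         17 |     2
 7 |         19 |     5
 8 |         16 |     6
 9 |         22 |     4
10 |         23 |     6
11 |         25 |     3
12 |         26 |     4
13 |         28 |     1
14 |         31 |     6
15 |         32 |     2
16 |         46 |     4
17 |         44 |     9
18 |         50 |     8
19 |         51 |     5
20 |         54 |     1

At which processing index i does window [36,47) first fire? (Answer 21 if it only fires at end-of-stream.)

i=0 t=2 v=2: → [0,11); WM=0
i=1 t=2 v=5: → [0,11); WM=0
i=2 t=4 v=6: → [0,11); WM=2
i=3 t=5 v=4: → [0,11); WM=3
i=4 t=6 v=3: → [0,11); WM=4
i=5 t=14 v=1: → [9,20); WM=12; [0,11) fires=5
i=6 t=17 v=2: → [9,20); WM=15
i=7 t=19 v=5: → [18,29),[9,20); WM=17
i=8 t=16 v=6: → [9,20); WM=17
i=9 t=22 v=4: → [18,29); WM=20; [9,20) fires=4
i=10 t=23 v=6: → [18,29); WM=21
i=11 t=25 v=3: → [18,29); WM=23
i=12 t=26 v=4: → [18,29); WM=24
i=13 t=28 v=1: → [27,38),[18,29); WM=26
i=14 t=31 v=6: → [27,38); WM=29; [18,29) fires=6
i=15 t=32 v=2: → [27,38); WM=30
i=16 t=46 v=4: → [45,56),[36,47); WM=44; [27,38) fires=3
i=17 t=44 v=9: → [36,47); WM=44
i=18 t=50 v=8: → [45,56); WM=48; [36,47) fires=2
i=19 t=51 v=5: → [45,56); WM=49
i=20 t=54 v=1: → [54,65),[45,56); WM=52

18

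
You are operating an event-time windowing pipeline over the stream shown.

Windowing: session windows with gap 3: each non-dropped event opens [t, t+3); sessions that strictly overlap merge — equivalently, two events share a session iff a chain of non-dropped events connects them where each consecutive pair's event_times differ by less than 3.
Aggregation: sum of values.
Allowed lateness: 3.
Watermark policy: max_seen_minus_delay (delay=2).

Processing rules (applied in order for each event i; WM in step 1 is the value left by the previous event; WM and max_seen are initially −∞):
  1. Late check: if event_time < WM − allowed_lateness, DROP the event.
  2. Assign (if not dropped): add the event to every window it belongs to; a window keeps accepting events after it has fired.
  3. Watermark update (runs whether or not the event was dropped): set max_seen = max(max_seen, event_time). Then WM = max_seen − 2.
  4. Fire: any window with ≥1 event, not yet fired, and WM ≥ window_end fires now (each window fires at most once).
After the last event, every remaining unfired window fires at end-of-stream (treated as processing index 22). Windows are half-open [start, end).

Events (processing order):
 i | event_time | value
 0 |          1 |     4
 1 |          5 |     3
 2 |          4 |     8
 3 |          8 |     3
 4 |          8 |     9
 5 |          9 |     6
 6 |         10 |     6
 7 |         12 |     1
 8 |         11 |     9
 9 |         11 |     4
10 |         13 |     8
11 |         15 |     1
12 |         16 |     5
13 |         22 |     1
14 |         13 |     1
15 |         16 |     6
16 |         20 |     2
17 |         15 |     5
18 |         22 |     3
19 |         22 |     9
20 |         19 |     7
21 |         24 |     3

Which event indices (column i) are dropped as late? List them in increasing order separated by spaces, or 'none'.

14 15 17

i=0 t=1 v=4: → [1,4); WM=-1
i=1 t=5 v=3: → [5,8); WM=3
i=2 t=4 v=8: → [4,8); WM=3
i=3 t=8 v=3: → [8,11); WM=6
i=4 t=8 v=9: → [8,11); WM=6
i=5 t=9 v=6: → [8,12); WM=7
i=6 t=10 v=6: → [8,13); WM=8
i=7 t=12 v=1: → [8,15); WM=10
i=8 t=11 v=9: → [8,15); WM=10
i=9 t=11 v=4: → [8,15); WM=10
i=10 t=13 v=8: → [8,16); WM=11
i=11 t=15 v=1: → [8,18); WM=13
i=12 t=16 v=5: → [8,19); WM=14
i=13 t=22 v=1: → [22,25); WM=20
i=14 t=13 v=1: DROP (t<20-3); WM=20
i=15 t=16 v=6: DROP (t<20-3); WM=20
i=16 t=20 v=2: → [20,25); WM=20
i=17 t=15 v=5: DROP (t<20-3); WM=20
i=18 t=22 v=3: → [20,25); WM=20
i=19 t=22 v=9: → [20,25); WM=20
i=20 t=19 v=7: → [19,25); WM=20
i=21 t=24 v=3: → [19,27); WM=22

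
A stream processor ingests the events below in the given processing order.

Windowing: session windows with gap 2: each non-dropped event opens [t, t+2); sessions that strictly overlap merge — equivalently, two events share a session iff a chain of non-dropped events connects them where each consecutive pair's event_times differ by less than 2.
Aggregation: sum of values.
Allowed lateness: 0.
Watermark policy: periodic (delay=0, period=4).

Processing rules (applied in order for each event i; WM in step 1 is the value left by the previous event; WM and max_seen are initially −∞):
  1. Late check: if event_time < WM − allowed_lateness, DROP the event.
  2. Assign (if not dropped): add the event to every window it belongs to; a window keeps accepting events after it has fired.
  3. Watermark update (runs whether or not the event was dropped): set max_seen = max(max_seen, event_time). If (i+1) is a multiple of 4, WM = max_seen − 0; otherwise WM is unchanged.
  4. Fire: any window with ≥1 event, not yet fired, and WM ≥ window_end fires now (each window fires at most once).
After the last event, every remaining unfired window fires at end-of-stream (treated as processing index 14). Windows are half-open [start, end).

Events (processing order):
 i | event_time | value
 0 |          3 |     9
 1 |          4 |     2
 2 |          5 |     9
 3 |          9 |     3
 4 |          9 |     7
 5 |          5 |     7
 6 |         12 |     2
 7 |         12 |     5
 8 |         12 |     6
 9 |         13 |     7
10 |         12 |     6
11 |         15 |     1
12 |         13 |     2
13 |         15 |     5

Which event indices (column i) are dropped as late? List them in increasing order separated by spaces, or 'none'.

i=0 t=3 v=9: → [3,5); WM=−∞
i=1 t=4 v=2: → [3,6); WM=−∞
i=2 t=5 v=9: → [3,7); WM=−∞
i=3 t=9 v=3: → [9,11); WM=9
i=4 t=9 v=7: → [9,11); WM=9
i=5 t=5 v=7: DROP (t<9-0); WM=9
i=6 t=12 v=2: → [12,14); WM=9
i=7 t=12 v=5: → [12,14); WM=12
i=8 t=12 v=6: → [12,14); WM=12
i=9 t=13 v=7: → [12,15); WM=12
i=10 t=12 v=6: → [12,15); WM=12
i=11 t=15 v=1: → [15,17); WM=15
i=12 t=13 v=2: DROP (t<15-0); WM=15
i=13 t=15 v=5: → [15,17); WM=15

5 12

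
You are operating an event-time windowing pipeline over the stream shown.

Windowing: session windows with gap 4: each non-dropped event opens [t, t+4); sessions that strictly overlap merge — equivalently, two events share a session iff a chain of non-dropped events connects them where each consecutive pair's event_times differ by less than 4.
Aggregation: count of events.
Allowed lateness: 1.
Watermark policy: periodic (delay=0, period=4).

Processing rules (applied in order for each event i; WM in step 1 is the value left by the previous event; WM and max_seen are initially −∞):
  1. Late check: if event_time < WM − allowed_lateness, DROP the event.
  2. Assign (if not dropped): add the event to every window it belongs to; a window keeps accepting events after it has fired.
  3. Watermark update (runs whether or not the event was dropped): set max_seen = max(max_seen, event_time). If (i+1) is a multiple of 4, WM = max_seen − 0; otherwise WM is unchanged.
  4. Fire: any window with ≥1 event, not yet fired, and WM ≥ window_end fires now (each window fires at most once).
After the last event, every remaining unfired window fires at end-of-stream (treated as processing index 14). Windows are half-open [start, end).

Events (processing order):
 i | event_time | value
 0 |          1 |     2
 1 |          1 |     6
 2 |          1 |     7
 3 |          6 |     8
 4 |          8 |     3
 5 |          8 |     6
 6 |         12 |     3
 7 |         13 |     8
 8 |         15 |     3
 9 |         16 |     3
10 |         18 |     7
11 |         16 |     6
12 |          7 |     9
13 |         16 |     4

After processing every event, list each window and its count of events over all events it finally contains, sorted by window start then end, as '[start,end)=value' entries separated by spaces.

i=0 t=1 v=2: → [1,5); WM=−∞
i=1 t=1 v=6: → [1,5); WM=−∞
i=2 t=1 v=7: → [1,5); WM=−∞
i=3 t=6 v=8: → [6,10); WM=6
i=4 t=8 v=3: → [6,12); WM=6
i=5 t=8 v=6: → [6,12); WM=6
i=6 t=12 v=3: → [12,16); WM=6
i=7 t=13 v=8: → [12,17); WM=13
i=8 t=15 v=3: → [12,19); WM=13
i=9 t=16 v=3: → [12,20); WM=13
i=10 t=18 v=7: → [12,22); WM=13
i=11 t=16 v=6: → [12,22); WM=18
i=12 t=7 v=9: DROP (t<18-1); WM=18
i=13 t=16 v=4: DROP (t<18-1); WM=18

[1,5)=3 [6,12)=3 [12,22)=6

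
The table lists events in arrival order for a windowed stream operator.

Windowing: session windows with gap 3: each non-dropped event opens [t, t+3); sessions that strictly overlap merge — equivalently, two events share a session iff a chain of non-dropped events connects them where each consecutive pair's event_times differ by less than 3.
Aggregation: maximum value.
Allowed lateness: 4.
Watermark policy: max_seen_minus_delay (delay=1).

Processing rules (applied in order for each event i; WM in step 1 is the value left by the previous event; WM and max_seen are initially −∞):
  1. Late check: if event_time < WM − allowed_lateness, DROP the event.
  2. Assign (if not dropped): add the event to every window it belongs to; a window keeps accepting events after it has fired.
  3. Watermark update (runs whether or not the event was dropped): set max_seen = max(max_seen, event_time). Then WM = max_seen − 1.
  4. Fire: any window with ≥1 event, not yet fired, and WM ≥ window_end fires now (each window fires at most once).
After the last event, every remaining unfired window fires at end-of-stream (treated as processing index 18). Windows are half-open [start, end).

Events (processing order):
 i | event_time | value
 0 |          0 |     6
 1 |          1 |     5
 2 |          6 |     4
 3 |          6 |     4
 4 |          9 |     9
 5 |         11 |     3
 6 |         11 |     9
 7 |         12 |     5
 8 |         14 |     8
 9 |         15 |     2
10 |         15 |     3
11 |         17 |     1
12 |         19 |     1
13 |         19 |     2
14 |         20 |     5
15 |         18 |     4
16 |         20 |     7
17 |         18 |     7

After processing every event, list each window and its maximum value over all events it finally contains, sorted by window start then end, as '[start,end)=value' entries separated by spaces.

[0,4)=6 [6,9)=4 [9,23)=9

i=0 t=0 v=6: → [0,3); WM=-1
i=1 t=1 v=5: → [0,4); WM=0
i=2 t=6 v=4: → [6,9); WM=5
i=3 t=6 v=4: → [6,9); WM=5
i=4 t=9 v=9: → [9,12); WM=8
i=5 t=11 v=3: → [9,14); WM=10
i=6 t=11 v=9: → [9,14); WM=10
i=7 t=12 v=5: → [9,15); WM=11
i=8 t=14 v=8: → [9,17); WM=13
i=9 t=15 v=2: → [9,18); WM=14
i=10 t=15 v=3: → [9,18); WM=14
i=11 t=17 v=1: → [9,20); WM=16
i=12 t=19 v=1: → [9,22); WM=18
i=13 t=19 v=2: → [9,22); WM=18
i=14 t=20 v=5: → [9,23); WM=19
i=15 t=18 v=4: → [9,23); WM=19
i=16 t=20 v=7: → [9,23); WM=19
i=17 t=18 v=7: → [9,23); WM=19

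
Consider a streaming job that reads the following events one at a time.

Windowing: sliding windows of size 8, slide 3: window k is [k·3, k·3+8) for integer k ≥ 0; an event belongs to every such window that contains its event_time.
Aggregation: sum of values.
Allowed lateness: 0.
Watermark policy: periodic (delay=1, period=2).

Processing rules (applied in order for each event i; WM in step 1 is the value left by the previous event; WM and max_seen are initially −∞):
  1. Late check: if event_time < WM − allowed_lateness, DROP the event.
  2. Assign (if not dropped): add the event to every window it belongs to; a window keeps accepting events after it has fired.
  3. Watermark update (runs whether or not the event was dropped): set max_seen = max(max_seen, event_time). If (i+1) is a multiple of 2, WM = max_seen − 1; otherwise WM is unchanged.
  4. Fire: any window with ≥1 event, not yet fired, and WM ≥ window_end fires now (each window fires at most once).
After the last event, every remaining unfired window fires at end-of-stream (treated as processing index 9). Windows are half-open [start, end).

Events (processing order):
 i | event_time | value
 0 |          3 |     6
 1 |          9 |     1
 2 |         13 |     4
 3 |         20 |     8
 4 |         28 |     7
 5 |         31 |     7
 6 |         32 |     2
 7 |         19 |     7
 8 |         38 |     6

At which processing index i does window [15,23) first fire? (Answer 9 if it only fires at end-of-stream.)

5

i=0 t=3 v=6: → [3,11),[0,8); WM=−∞
i=1 t=9 v=1: → [9,17),[6,14),[3,11); WM=8; [0,8) fires=6
i=2 t=13 v=4: → [12,20),[9,17),[6,14); WM=8
i=3 t=20 v=8: → [18,26),[15,23); WM=19; [3,11) fires=7 [6,14) fires=5 [9,17) fires=5
i=4 t=28 v=7: → [27,35),[24,32),[21,29); WM=19
i=5 t=31 v=7: → [30,38),[27,35),[24,32); WM=30; [12,20) fires=4 [15,23) fires=8 [18,26) fires=8 [21,29) fires=7
i=6 t=32 v=2: → [30,38),[27,35); WM=30
i=7 t=19 v=7: DROP (t<30-0); WM=31
i=8 t=38 v=6: → [36,44),[33,41); WM=31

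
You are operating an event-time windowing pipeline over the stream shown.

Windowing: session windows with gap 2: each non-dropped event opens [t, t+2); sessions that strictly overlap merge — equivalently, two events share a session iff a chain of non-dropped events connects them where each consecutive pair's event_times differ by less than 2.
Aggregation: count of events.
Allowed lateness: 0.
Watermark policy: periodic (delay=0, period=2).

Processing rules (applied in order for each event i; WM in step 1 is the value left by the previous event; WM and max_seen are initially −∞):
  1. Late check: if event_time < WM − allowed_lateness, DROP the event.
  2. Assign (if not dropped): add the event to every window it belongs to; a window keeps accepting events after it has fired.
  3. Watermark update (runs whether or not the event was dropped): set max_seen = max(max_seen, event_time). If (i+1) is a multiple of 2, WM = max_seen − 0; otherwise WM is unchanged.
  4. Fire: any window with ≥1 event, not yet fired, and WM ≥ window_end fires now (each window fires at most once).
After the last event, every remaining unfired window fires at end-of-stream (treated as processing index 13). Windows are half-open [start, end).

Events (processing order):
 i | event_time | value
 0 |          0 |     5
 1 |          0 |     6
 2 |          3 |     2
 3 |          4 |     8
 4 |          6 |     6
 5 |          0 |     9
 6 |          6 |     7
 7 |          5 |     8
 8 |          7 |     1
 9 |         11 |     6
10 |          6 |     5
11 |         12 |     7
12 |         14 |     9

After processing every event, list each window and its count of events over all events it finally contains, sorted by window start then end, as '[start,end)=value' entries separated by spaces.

i=0 t=0 v=5: → [0,2); WM=−∞
i=1 t=0 v=6: → [0,2); WM=0
i=2 t=3 v=2: → [3,5); WM=0
i=3 t=4 v=8: → [3,6); WM=4
i=4 t=6 v=6: → [6,8); WM=4
i=5 t=0 v=9: DROP (t<4-0); WM=6
i=6 t=6 v=7: → [6,8); WM=6
i=7 t=5 v=8: DROP (t<6-0); WM=6
i=8 t=7 v=1: → [6,9); WM=6
i=9 t=11 v=6: → [11,13); WM=11
i=10 t=6 v=5: DROP (t<11-0); WM=11
i=11 t=12 v=7: → [11,14); WM=12
i=12 t=14 v=9: → [14,16); WM=12

[0,2)=2 [3,6)=2 [6,9)=3 [11,14)=2 [14,16)=1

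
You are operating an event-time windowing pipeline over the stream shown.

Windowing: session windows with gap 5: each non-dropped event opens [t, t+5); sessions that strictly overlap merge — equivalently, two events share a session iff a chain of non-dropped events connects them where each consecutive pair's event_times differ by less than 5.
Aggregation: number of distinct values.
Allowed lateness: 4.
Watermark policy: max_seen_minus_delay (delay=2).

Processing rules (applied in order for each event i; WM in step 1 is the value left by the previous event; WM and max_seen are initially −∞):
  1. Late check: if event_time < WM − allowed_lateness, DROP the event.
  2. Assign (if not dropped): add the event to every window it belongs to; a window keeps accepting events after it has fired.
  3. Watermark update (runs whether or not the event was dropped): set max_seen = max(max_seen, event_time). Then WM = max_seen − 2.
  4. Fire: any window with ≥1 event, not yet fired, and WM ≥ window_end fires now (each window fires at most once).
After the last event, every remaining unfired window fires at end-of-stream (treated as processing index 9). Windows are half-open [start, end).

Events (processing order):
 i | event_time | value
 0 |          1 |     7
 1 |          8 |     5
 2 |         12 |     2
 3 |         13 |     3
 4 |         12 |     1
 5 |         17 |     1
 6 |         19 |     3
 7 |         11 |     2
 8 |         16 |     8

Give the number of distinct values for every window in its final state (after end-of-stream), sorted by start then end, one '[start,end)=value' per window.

[1,6)=1 [8,24)=5

i=0 t=1 v=7: → [1,6); WM=-1
i=1 t=8 v=5: → [8,13); WM=6
i=2 t=12 v=2: → [8,17); WM=10
i=3 t=13 v=3: → [8,18); WM=11
i=4 t=12 v=1: → [8,18); WM=11
i=5 t=17 v=1: → [8,22); WM=15
i=6 t=19 v=3: → [8,24); WM=17
i=7 t=11 v=2: DROP (t<17-4); WM=17
i=8 t=16 v=8: → [8,24); WM=17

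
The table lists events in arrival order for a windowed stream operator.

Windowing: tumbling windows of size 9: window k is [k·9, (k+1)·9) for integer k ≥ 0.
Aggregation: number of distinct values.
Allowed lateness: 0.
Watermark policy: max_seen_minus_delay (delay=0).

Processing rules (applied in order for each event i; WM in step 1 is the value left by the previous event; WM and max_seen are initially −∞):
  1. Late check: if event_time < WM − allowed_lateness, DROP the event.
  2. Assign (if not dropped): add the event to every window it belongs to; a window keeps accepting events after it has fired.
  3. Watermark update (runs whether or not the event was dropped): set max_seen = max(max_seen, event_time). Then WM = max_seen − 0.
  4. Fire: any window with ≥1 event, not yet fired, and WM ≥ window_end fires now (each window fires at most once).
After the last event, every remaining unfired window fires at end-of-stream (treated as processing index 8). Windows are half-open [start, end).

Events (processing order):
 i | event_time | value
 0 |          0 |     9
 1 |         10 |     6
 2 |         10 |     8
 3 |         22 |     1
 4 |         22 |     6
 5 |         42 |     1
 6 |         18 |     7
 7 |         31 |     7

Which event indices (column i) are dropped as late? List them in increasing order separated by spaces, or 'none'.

i=0 t=0 v=9: → [0,9); WM=0
i=1 t=10 v=6: → [9,18); WM=10; [0,9) fires=1
i=2 t=10 v=8: → [9,18); WM=10
i=3 t=22 v=1: → [18,27); WM=22; [9,18) fires=2
i=4 t=22 v=6: → [18,27); WM=22
i=5 t=42 v=1: → [36,45); WM=42; [18,27) fires=2
i=6 t=18 v=7: DROP (t<42-0); WM=42
i=7 t=31 v=7: DROP (t<42-0); WM=42

6 7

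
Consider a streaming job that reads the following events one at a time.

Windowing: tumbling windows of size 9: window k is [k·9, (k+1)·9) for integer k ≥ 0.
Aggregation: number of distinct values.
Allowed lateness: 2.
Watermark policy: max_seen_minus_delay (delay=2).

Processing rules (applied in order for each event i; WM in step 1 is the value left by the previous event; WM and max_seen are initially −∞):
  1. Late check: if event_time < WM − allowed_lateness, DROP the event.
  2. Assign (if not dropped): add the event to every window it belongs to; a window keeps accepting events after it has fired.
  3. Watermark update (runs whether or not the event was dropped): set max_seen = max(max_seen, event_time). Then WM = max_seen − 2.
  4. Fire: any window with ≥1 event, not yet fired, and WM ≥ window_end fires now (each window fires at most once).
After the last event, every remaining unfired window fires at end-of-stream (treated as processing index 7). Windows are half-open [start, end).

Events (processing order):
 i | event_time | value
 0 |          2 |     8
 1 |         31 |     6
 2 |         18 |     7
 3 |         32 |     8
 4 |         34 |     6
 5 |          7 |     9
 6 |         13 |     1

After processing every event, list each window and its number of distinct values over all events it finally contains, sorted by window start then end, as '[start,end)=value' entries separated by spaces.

[0,9)=1 [27,36)=2

i=0 t=2 v=8: → [0,9); WM=0
i=1 t=31 v=6: → [27,36); WM=29; [0,9) fires=1
i=2 t=18 v=7: DROP (t<29-2); WM=29
i=3 t=32 v=8: → [27,36); WM=30
i=4 t=34 v=6: → [27,36); WM=32
i=5 t=7 v=9: DROP (t<32-2); WM=32
i=6 t=13 v=1: DROP (t<32-2); WM=32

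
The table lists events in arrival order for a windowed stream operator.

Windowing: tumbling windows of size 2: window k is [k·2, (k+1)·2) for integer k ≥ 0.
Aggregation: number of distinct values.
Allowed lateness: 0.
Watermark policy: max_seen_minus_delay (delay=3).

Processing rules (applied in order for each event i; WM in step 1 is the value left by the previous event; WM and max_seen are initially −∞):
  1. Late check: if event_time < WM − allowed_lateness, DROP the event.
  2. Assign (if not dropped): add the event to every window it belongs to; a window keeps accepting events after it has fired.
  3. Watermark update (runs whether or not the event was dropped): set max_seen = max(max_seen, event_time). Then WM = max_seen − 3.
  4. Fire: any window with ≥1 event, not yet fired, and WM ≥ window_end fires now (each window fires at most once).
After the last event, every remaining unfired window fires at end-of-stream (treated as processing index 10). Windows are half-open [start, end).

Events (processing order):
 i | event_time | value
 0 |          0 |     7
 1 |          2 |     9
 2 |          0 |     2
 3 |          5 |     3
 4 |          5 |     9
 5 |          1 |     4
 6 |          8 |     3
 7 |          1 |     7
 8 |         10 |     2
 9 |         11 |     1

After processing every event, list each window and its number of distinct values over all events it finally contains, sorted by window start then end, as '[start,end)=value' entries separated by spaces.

[0,2)=2 [2,4)=1 [4,6)=2 [8,10)=1 [10,12)=2

i=0 t=0 v=7: → [0,2); WM=-3
i=1 t=2 v=9: → [2,4); WM=-1
i=2 t=0 v=2: → [0,2); WM=-1
i=3 t=5 v=3: → [4,6); WM=2; [0,2) fires=2
i=4 t=5 v=9: → [4,6); WM=2
i=5 t=1 v=4: DROP (t<2-0); WM=2
i=6 t=8 v=3: → [8,10); WM=5; [2,4) fires=1
i=7 t=1 v=7: DROP (t<5-0); WM=5
i=8 t=10 v=2: → [10,12); WM=7; [4,6) fires=2
i=9 t=11 v=1: → [10,12); WM=8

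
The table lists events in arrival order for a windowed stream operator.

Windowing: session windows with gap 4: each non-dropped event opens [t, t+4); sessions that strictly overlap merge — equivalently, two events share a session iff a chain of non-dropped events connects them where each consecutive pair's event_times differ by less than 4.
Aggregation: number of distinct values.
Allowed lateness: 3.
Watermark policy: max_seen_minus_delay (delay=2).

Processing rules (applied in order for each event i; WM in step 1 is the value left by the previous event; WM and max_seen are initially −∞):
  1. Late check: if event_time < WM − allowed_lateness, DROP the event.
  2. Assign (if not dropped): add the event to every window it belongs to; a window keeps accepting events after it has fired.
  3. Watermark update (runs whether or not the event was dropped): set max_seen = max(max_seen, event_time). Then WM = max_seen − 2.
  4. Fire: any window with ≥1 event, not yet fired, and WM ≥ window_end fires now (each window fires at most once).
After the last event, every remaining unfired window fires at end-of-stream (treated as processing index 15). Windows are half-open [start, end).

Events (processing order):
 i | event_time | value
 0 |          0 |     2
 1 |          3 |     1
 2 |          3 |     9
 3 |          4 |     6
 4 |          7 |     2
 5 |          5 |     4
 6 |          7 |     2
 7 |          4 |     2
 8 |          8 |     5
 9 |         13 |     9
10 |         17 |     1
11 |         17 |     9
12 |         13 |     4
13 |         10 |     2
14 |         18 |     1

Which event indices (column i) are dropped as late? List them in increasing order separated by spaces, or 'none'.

13

i=0 t=0 v=2: → [0,4); WM=-2
i=1 t=3 v=1: → [0,7); WM=1
i=2 t=3 v=9: → [0,7); WM=1
i=3 t=4 v=6: → [0,8); WM=2
i=4 t=7 v=2: → [0,11); WM=5
i=5 t=5 v=4: → [0,11); WM=5
i=6 t=7 v=2: → [0,11); WM=5
i=7 t=4 v=2: → [0,11); WM=5
i=8 t=8 v=5: → [0,12); WM=6
i=9 t=13 v=9: → [13,17); WM=11
i=10 t=17 v=1: → [17,21); WM=15
i=11 t=17 v=9: → [17,21); WM=15
i=12 t=13 v=4: → [13,17); WM=15
i=13 t=10 v=2: DROP (t<15-3); WM=15
i=14 t=18 v=1: → [17,22); WM=16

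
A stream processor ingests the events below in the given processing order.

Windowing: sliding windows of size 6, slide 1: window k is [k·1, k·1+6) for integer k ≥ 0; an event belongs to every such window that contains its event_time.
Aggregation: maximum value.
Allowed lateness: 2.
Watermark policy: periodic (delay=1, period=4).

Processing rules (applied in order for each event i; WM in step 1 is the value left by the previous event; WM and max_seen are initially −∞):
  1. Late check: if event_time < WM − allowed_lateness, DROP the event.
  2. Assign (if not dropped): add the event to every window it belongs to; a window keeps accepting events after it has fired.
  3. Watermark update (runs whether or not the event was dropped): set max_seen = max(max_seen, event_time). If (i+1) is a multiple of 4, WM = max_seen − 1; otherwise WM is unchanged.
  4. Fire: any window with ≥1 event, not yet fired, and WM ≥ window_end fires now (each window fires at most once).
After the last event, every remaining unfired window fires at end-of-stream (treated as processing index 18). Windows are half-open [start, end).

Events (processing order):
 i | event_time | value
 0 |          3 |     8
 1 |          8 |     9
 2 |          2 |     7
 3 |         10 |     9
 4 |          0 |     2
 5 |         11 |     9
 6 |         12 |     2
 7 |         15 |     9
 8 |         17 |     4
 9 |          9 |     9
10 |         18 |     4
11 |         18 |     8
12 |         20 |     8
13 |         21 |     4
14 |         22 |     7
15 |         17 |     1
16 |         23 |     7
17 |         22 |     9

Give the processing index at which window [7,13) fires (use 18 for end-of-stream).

i=0 t=3 v=8: → [3,9),[2,8),[1,7),[0,6); WM=−∞
i=1 t=8 v=9: → [8,14),[7,13),[6,12),[5,11),[4,10),[3,9); WM=−∞
i=2 t=2 v=7: → [2,8),[1,7),[0,6); WM=−∞
i=3 t=10 v=9: → [10,16),[9,15),[8,14),[7,13),[6,12),[5,11); WM=9; [0,6) fires=8 [1,7) fires=8 [2,8) fires=8 [3,9) fires=9
i=4 t=0 v=2: DROP (t<9-2); WM=9
i=5 t=11 v=9: → [11,17),[10,16),[9,15),[8,14),[7,13),[6,12); WM=9
i=6 t=12 v=2: → [12,18),[11,17),[10,16),[9,15),[8,14),[7,13); WM=9
i=7 t=15 v=9: → [15,21),[14,20),[13,19),[12,18),[11,17),[10,16); WM=14; [4,10) fires=9 [5,11) fires=9 [6,12) fires=9 [7,13) fires=9 [8,14) fires=9
i=8 t=17 v=4: → [17,23),[16,22),[15,21),[14,20),[13,19),[12,18); WM=14
i=9 t=9 v=9: DROP (t<14-2); WM=14
i=10 t=18 v=4: → [18,24),[17,23),[16,22),[15,21),[14,20),[13,19); WM=14
i=11 t=18 v=8: → [18,24),[17,23),[16,22),[15,21),[14,20),[13,19); WM=17; [9,15) fires=9 [10,16) fires=9 [11,17) fires=9
i=12 t=20 v=8: → [20,26),[19,25),[18,24),[17,23),[16,22),[15,21); WM=17
i=13 t=21 v=4: → [21,27),[20,26),[19,25),[18,24),[17,23),[16,22); WM=17
i=14 t=22 v=7: → [22,28),[21,27),[20,26),[19,25),[18,24),[17,23); WM=17
i=15 t=17 v=1: → [17,23),[16,22),[15,21),[14,20),[13,19),[12,18); WM=21; [12,18) fires=9 [13,19) fires=9 [14,20) fires=9 [15,21) fires=9
i=16 t=23 v=7: → [23,29),[22,28),[21,27),[20,26),[19,25),[18,24); WM=21
i=17 t=22 v=9: → [22,28),[21,27),[20,26),[19,25),[18,24),[17,23); WM=21

7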